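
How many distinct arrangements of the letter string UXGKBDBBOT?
10! / (1! × 1! × 1! × 1! × 1! × 1! × 1! × 3!) = 604800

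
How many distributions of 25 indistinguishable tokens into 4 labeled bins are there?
C(25+4-1, 4-1) = C(28, 3) = 3276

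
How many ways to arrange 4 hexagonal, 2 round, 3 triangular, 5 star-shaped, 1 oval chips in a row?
15! / (4! × 2! × 3! × 5! × 1!) = 37837800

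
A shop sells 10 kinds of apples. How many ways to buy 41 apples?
C(41+10-1, 10-1) = C(50, 9) = 2505433700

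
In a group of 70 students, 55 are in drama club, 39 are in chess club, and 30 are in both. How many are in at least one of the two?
|A∪B| = |A| + |B| - |A∩B| = 55 + 39 - 30 = 64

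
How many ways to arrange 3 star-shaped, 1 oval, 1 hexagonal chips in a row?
5! / (3! × 1! × 1!) = 20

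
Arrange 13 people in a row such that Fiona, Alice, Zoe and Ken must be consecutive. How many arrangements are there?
Treat the 4 as one block: (13-4+1)! × 4! = 3628800 × 24 = 87091200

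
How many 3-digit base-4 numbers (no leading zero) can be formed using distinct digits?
First digit: 3 choices (nonzero). Then descending: 3 × 3 × 2 = 18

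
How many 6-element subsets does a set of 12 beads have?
C(12,6) = 12!/(6!×6!) = 924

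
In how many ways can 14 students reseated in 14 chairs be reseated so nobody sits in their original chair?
!14 = Σ_{j=0}^{14} (-1)^j·14!/j! = 87178291200 - 87178291200 + 43589145600 - 14529715200 + 3632428800 - 726485760 + 121080960 - 17297280 + 2162160 - 240240 + 24024 - 2184 + 182 - 14 + 1 = 32071101049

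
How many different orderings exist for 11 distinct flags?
11! = 39916800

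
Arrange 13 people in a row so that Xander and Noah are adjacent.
Treat as block: (13-1)! × 2! = 479001600 × 2 = 958003200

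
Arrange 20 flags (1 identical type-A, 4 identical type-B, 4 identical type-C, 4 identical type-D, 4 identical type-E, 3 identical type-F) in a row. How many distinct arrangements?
20! / (1! × 4! × 4! × 4! × 4! × 3!) = 1222160940000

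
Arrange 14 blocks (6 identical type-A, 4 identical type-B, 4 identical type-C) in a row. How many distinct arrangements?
14! / (6! × 4! × 4!) = 210210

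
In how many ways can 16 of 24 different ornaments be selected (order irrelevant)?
C(24,16) = 24!/(16!×8!) = 735471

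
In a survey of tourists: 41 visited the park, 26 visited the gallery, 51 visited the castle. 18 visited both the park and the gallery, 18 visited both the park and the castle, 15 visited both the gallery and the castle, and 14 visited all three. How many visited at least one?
|A∪B∪C| = 41+26+51-18-18-15+14 = 81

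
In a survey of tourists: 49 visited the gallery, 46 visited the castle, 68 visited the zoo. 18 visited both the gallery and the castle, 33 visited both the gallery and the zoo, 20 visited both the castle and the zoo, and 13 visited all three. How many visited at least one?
|A∪B∪C| = 49+46+68-18-33-20+13 = 105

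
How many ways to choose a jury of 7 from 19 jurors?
C(19,7) = 19!/(7!×12!) = 50388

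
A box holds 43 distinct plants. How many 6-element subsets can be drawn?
C(43,6) = 43!/(6!×37!) = 6096454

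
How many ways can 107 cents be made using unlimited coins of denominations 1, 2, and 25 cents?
Coefficient of x^107 in 1/(1-x^1) · 1/(1-x^2) · 1/(1-x^25). Case on j = number of 25-cent coins (j = 0..4); remainder r = 107 - 25j is made from {1,2} in ⌊r/2⌋+1 ways. r = 107, 82, 57, 32, 7 → 54 + 42 + 29 + 17 + 4 = 146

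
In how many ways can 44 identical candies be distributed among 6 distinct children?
C(44+6-1, 6-1) = C(49, 5) = 1906884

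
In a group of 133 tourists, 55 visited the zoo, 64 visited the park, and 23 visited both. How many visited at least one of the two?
|A∪B| = |A| + |B| - |A∩B| = 55 + 64 - 23 = 96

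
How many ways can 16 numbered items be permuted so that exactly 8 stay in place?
Choose the 8 fixed points C(16,8) = 12870, derange the rest: !8 = Σ_{j=0}^{8} (-1)^j·8!/j! = 40320 - 40320 + 20160 - 6720 + 1680 - 336 + 56 - 8 + 1 = 14833. Product = 12870 × 14833 = 190900710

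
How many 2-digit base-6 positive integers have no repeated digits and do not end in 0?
Last digit: 5 nonzero choices. First digit: 4 (nonzero, ≠last). Middle 0: P(4,0) = 1. Total = 20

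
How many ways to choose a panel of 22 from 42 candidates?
C(42,22) = 42!/(22!×20!) = 513791607420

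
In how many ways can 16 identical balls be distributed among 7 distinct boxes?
C(16+7-1, 7-1) = C(22, 6) = 74613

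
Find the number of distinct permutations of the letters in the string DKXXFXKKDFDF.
12! / (3! × 3! × 3! × 3!) = 369600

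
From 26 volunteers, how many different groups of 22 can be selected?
C(26,22) = 26!/(22!×4!) = 14950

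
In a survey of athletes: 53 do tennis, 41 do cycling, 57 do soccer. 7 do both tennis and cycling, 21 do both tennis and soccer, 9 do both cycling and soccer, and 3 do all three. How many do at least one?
|A∪B∪C| = 53+41+57-7-21-9+3 = 117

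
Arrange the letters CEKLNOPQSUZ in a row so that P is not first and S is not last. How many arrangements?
By inclusion-exclusion: 11! - 2×(11-1)! + (11-2)! = 39916800 - 7257600 + 362880 = 33022080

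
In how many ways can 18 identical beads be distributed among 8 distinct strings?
C(18+8-1, 8-1) = C(25, 7) = 480700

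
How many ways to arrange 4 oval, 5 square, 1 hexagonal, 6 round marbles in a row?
16! / (4! × 5! × 1! × 6!) = 10090080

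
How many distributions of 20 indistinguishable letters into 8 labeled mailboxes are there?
C(20+8-1, 8-1) = C(27, 7) = 888030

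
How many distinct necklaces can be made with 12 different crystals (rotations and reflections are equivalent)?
(12-1)!/2 = 39916800/2 = 19958400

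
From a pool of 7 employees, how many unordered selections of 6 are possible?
C(7,6) = 7!/(6!×1!) = 7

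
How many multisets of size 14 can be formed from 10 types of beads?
C(14+10-1, 10-1) = C(23, 9) = 817190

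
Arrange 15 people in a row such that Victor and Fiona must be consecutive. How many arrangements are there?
Treat the 2 as one block: (15-2+1)! × 2! = 87178291200 × 2 = 174356582400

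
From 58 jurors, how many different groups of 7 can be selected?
C(58,7) = 58!/(7!×51!) = 300674088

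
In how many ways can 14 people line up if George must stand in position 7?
Fix one position: (14-1)! = 6227020800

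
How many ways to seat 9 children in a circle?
Circular: fix one position, arrange the rest. (9-1)! = 40320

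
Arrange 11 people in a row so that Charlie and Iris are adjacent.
Treat as block: (11-1)! × 2! = 3628800 × 2 = 7257600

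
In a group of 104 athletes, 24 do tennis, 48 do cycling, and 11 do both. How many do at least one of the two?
|A∪B| = |A| + |B| - |A∩B| = 24 + 48 - 11 = 61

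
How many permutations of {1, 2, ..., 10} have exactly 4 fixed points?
Choose the 4 fixed points C(10,4) = 210, derange the rest: !6 = Σ_{j=0}^{6} (-1)^j·6!/j! = 720 - 720 + 360 - 120 + 30 - 6 + 1 = 265. Product = 210 × 265 = 55650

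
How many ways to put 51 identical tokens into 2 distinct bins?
C(51+2-1, 2-1) = C(52, 1) = 52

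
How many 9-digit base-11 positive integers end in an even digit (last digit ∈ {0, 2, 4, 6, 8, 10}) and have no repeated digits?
Last∈{0,2,4,6,8,10}. Last=0: 1814400. Last nonzero: 5×9×P(9,7) = 8164800. Total = 9979200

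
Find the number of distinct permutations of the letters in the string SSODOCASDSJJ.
12! / (1! × 2! × 4! × 1! × 2! × 2!) = 2494800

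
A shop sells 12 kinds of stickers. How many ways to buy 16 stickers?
C(16+12-1, 12-1) = C(27, 11) = 13037895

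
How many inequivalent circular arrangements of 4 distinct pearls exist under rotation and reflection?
(4-1)!/2 = 6/2 = 3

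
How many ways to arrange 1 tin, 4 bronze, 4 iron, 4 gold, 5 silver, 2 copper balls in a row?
20! / (1! × 4! × 4! × 4! × 5! × 2!) = 733296564000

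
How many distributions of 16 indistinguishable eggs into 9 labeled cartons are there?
C(16+9-1, 9-1) = C(24, 8) = 735471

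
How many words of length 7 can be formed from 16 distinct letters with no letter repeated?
P(16,7) = 16!/(16-7)! = 57657600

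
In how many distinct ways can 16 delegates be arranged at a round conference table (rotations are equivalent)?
Circular: fix one position, arrange the rest. (16-1)! = 1307674368000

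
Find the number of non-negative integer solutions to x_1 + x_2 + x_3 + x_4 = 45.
C(45+4-1, 4-1) = C(48, 3) = 17296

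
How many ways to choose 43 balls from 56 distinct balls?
C(56,43) = 56!/(43!×13!) = 1889912732400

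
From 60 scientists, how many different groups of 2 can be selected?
C(60,2) = 60!/(2!×58!) = 1770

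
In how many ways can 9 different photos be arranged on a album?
9! = 362880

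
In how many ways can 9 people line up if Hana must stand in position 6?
Fix one position: (9-1)! = 40320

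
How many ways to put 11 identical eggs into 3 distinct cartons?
C(11+3-1, 3-1) = C(13, 2) = 78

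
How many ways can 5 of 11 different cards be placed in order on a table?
P(11,5) = 11!/(11-5)! = 55440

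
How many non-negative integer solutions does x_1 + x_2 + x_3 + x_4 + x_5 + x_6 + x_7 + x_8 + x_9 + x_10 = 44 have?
C(44+10-1, 10-1) = C(53, 9) = 4431613550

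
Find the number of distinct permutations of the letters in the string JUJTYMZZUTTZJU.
14! / (1! × 3! × 3! × 1! × 3! × 3!) = 67267200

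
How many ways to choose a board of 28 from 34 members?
C(34,28) = 34!/(28!×6!) = 1344904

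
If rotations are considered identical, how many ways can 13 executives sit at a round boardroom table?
Circular: fix one position, arrange the rest. (13-1)! = 479001600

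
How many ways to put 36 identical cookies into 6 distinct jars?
C(36+6-1, 6-1) = C(41, 5) = 749398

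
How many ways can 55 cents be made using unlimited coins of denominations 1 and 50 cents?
Coefficient of x^55 in 1/(1-x^1) · 1/(1-x^50). Use j coins of 50 for j = 0..⌊55/50⌋ = 1, the rest in 1s: 1 + 1 = 2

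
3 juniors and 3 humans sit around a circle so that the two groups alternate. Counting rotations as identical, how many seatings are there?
Fix one of the juniors: (3-1)! ways for the remaining juniors, × 3! ways for the humans = 2 × 6 = 12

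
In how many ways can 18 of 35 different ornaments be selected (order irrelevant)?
C(35,18) = 35!/(18!×17!) = 4537567650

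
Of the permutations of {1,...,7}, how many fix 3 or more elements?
Exactly j fixed points: C(7,j)·!(7-j); sum over j ≥ 3 (derangement numbers via !m = (m-1)·(!(m-1) + !(m-2)): !0..!4 = 1, 0, 1, 2, 9). Σ_{j=3}^{7} C(7,j)·!(7-j) = C(7,3)·!4 + C(7,4)·!3 + C(7,5)·!2 + C(7,6)·!1 + C(7,7)·!0 = 35·9 + 35·2 + 21·1 + 7·0 + 1·1 = 407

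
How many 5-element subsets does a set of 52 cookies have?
C(52,5) = 52!/(5!×47!) = 2598960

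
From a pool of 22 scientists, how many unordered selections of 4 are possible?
C(22,4) = 22!/(4!×18!) = 7315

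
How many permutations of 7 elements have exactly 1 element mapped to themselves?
Choose the 1 fixed point C(7,1) = 7, derange the rest: !6 = Σ_{j=0}^{6} (-1)^j·6!/j! = 720 - 720 + 360 - 120 + 30 - 6 + 1 = 265. Product = 7 × 265 = 1855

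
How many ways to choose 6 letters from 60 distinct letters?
C(60,6) = 60!/(6!×54!) = 50063860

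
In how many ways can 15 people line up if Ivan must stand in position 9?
Fix one position: (15-1)! = 87178291200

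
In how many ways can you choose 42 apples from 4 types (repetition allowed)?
C(42+4-1, 4-1) = C(45, 3) = 14190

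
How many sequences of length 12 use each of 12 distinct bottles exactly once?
12! = 479001600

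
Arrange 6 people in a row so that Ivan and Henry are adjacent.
Treat as block: (6-1)! × 2! = 120 × 2 = 240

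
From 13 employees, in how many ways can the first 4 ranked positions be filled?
P(13,4) = 13!/(13-4)! = 17160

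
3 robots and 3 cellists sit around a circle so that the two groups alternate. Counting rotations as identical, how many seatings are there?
Fix one of the robots: (3-1)! ways for the remaining robots, × 3! ways for the cellists = 2 × 6 = 12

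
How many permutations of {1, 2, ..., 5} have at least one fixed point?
Complement of the derangements. !5 = Σ_{j=0}^{5} (-1)^j·5!/j! = 120 - 120 + 60 - 20 + 5 - 1 = 44. 5! - !5 = 120 - 44 = 76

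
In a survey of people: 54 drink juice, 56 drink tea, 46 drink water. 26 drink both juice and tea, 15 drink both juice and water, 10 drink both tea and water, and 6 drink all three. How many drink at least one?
|A∪B∪C| = 54+56+46-26-15-10+6 = 111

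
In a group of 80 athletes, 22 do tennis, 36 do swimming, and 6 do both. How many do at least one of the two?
|A∪B| = |A| + |B| - |A∩B| = 22 + 36 - 6 = 52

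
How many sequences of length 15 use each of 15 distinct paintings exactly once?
15! = 1307674368000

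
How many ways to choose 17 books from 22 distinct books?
C(22,17) = 22!/(17!×5!) = 26334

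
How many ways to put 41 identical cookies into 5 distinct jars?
C(41+5-1, 5-1) = C(45, 4) = 148995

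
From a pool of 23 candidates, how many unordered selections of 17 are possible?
C(23,17) = 23!/(17!×6!) = 100947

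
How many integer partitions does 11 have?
Pentagonal recurrence p(n) = p(n-1) + p(n-2) - p(n-5) - p(n-7) + p(n-12) + p(n-15) - ... gives p(0..10) = 1, 1, 2, 3, 5, 7, 11, 15, 22, 30, 42. p(11) = p(10) + p(9) - p(6) - p(4) = 42 + 30 - 11 - 5 = 56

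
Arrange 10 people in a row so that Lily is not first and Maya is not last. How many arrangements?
By inclusion-exclusion: 10! - 2×(10-1)! + (10-2)! = 3628800 - 725760 + 40320 = 2943360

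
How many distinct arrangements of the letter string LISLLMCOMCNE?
12! / (1! × 1! × 1! × 3! × 1! × 2! × 2! × 1!) = 19958400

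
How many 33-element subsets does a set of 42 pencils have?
C(42,33) = 42!/(33!×9!) = 445891810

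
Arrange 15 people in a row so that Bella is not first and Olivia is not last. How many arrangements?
By inclusion-exclusion: 15! - 2×(15-1)! + (15-2)! = 1307674368000 - 174356582400 + 6227020800 = 1139544806400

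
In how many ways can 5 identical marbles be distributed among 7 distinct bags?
C(5+7-1, 7-1) = C(11, 6) = 462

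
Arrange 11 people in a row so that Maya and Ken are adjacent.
Treat as block: (11-1)! × 2! = 3628800 × 2 = 7257600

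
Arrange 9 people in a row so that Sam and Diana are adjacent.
Treat as block: (9-1)! × 2! = 40320 × 2 = 80640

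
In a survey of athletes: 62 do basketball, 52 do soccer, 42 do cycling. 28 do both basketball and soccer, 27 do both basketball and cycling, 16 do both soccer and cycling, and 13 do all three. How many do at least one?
|A∪B∪C| = 62+52+42-28-27-16+13 = 98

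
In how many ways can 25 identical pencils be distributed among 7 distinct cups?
C(25+7-1, 7-1) = C(31, 6) = 736281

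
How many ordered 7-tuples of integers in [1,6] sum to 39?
Coefficient of x^39 in (x + x² + ... + x^6)^7. By inclusion-exclusion on dice exceeding 6: Σ_j (-1)^j C(7,j)·C(39-1-6j, 6) = C(7,0)·C(38,6) - C(7,1)·C(32,6) + C(7,2)·C(26,6) - C(7,3)·C(20,6) + C(7,4)·C(14,6) - C(7,5)·C(8,6) = 1·2760681 - 7·906192 + 21·230230 - 35·38760 + 35·3003 - 21·28 = 84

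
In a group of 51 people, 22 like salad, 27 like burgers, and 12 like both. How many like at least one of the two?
|A∪B| = |A| + |B| - |A∩B| = 22 + 27 - 12 = 37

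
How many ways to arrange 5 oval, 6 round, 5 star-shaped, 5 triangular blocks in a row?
21! / (5! × 6! × 5! × 5!) = 41064607584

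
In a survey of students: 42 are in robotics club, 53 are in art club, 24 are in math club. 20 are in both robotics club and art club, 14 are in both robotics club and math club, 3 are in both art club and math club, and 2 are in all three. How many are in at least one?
|A∪B∪C| = 42+53+24-20-14-3+2 = 84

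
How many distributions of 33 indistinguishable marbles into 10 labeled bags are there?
C(33+10-1, 10-1) = C(42, 9) = 445891810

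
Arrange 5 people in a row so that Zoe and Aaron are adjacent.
Treat as block: (5-1)! × 2! = 24 × 2 = 48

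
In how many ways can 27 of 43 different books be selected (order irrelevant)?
C(43,27) = 43!/(27!×16!) = 265182149218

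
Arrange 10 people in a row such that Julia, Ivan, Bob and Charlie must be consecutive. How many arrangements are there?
Treat the 4 as one block: (10-4+1)! × 4! = 5040 × 24 = 120960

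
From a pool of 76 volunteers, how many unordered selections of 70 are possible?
C(76,70) = 76!/(70!×6!) = 218618940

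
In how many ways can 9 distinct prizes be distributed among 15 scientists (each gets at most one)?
P(15,9) = 15!/(15-9)! = 1816214400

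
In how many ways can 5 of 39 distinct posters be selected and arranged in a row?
P(39,5) = 39!/(39-5)! = 69090840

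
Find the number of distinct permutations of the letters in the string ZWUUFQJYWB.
10! / (1! × 1! × 2! × 1! × 2! × 1! × 1! × 1!) = 907200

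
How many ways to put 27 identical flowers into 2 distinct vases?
C(27+2-1, 2-1) = C(28, 1) = 28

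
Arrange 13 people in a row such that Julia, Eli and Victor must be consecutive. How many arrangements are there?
Treat the 3 as one block: (13-3+1)! × 3! = 39916800 × 6 = 239500800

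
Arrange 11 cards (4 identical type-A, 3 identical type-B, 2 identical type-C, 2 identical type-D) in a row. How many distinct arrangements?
11! / (4! × 3! × 2! × 2!) = 69300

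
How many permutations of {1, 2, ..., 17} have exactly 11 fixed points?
Choose the 11 fixed points C(17,11) = 12376, derange the rest: !6 = Σ_{j=0}^{6} (-1)^j·6!/j! = 720 - 720 + 360 - 120 + 30 - 6 + 1 = 265. Product = 12376 × 265 = 3279640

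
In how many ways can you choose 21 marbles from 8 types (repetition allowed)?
C(21+8-1, 8-1) = C(28, 7) = 1184040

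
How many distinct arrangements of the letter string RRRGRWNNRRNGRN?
14! / (2! × 4! × 7! × 1!) = 360360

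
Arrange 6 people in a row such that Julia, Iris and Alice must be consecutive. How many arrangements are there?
Treat the 3 as one block: (6-3+1)! × 3! = 24 × 6 = 144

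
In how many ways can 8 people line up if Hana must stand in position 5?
Fix one position: (8-1)! = 5040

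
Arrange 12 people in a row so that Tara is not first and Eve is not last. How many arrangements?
By inclusion-exclusion: 12! - 2×(12-1)! + (12-2)! = 479001600 - 79833600 + 3628800 = 402796800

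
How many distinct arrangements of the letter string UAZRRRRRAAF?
11! / (1! × 5! × 1! × 3! × 1!) = 55440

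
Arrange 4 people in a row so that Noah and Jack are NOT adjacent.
Total - adjacent = 4! - (4-1)!×2 = 24 - 12 = 12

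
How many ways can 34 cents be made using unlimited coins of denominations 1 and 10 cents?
Coefficient of x^34 in 1/(1-x^1) · 1/(1-x^10). Use j coins of 10 for j = 0..⌊34/10⌋ = 3, the rest in 1s: 3 + 1 = 4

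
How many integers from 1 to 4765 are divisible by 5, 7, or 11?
⌊4765/5⌋+⌊4765/7⌋+⌊4765/11⌋ - ⌊4765/35⌋-⌊4765/55⌋-⌊4765/77⌋ + ⌊4765/385⌋ = 953+680+433 - 136-86-61 + 12 = 1795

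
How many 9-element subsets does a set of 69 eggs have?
C(69,9) = 69!/(9!×60!) = 56672074888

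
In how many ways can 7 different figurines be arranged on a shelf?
7! = 5040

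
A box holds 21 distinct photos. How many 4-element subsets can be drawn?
C(21,4) = 21!/(4!×17!) = 5985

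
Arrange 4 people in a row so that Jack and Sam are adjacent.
Treat as block: (4-1)! × 2! = 6 × 2 = 12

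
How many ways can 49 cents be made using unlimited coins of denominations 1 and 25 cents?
Coefficient of x^49 in 1/(1-x^1) · 1/(1-x^25). Use j coins of 25 for j = 0..⌊49/25⌋ = 1, the rest in 1s: 1 + 1 = 2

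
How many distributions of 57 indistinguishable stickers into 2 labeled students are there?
C(57+2-1, 2-1) = C(58, 1) = 58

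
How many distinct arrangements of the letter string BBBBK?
5! / (1! × 4!) = 5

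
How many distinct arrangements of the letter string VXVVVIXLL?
9! / (2! × 4! × 2! × 1!) = 3780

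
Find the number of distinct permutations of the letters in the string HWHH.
4! / (1! × 3!) = 4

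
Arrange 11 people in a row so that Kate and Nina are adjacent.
Treat as block: (11-1)! × 2! = 3628800 × 2 = 7257600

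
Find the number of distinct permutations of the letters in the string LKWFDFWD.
8! / (1! × 2! × 1! × 2! × 2!) = 5040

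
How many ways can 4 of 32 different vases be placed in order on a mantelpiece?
P(32,4) = 32!/(32-4)! = 863040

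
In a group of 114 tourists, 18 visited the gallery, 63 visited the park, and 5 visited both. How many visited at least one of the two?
|A∪B| = |A| + |B| - |A∩B| = 18 + 63 - 5 = 76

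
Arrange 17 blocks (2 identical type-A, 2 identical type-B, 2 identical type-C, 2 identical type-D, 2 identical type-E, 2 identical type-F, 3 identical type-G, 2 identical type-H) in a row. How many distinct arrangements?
17! / (2! × 2! × 2! × 2! × 2! × 2! × 3! × 2!) = 463134672000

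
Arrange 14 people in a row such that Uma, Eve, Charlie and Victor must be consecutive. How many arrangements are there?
Treat the 4 as one block: (14-4+1)! × 4! = 39916800 × 24 = 958003200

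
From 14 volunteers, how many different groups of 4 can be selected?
C(14,4) = 14!/(4!×10!) = 1001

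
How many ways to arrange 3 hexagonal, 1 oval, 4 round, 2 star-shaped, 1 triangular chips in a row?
11! / (3! × 1! × 4! × 2! × 1!) = 138600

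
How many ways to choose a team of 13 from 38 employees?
C(38,13) = 38!/(13!×25!) = 5414950296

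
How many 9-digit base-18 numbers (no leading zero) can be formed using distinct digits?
First digit: 17 choices (nonzero). Then descending: 17 × 17 × 16 × 15 × 14 × 13 × 12 × 11 × 10 = 16663046400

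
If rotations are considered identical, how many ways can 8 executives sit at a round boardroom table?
Circular: fix one position, arrange the rest. (8-1)! = 5040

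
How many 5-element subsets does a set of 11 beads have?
C(11,5) = 11!/(5!×6!) = 462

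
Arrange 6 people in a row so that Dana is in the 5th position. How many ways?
Fix one position: (6-1)! = 120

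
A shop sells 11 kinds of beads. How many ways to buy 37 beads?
C(37+11-1, 11-1) = C(47, 10) = 5178066751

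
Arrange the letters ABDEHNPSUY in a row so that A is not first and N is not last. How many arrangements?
By inclusion-exclusion: 10! - 2×(10-1)! + (10-2)! = 3628800 - 725760 + 40320 = 2943360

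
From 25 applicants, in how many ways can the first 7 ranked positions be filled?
P(25,7) = 25!/(25-7)! = 2422728000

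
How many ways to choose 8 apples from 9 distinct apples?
C(9,8) = 9!/(8!×1!) = 9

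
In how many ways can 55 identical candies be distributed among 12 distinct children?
C(55+12-1, 12-1) = C(66, 11) = 1074082795968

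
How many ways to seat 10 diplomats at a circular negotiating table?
Circular: fix one position, arrange the rest. (10-1)! = 362880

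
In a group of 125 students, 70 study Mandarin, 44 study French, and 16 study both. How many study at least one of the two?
|A∪B| = |A| + |B| - |A∩B| = 70 + 44 - 16 = 98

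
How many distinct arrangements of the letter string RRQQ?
4! / (2! × 2!) = 6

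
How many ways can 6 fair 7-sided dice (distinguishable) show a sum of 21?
Coefficient of x^21 in (x + x² + ... + x^7)^6. By inclusion-exclusion on dice exceeding 7: Σ_j (-1)^j C(6,j)·C(21-1-7j, 5) = C(6,0)·C(20,5) - C(6,1)·C(13,5) + C(6,2)·C(6,5) = 1·15504 - 6·1287 + 15·6 = 7872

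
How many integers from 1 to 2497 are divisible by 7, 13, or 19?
⌊2497/7⌋+⌊2497/13⌋+⌊2497/19⌋ - ⌊2497/91⌋-⌊2497/133⌋-⌊2497/247⌋ + ⌊2497/1729⌋ = 356+192+131 - 27-18-10 + 1 = 625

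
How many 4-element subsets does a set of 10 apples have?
C(10,4) = 10!/(4!×6!) = 210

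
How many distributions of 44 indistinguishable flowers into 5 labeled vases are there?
C(44+5-1, 5-1) = C(48, 4) = 194580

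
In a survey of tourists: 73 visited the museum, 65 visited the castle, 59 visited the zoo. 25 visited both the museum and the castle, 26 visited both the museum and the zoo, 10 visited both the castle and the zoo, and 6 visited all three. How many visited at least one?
|A∪B∪C| = 73+65+59-25-26-10+6 = 142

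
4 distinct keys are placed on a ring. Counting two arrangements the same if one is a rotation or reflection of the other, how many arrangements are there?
(4-1)!/2 = 6/2 = 3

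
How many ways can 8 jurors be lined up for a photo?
8! = 40320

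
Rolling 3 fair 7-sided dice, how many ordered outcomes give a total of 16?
Coefficient of x^16 in (x + x² + ... + x^7)^3. By inclusion-exclusion on dice exceeding 7: Σ_j (-1)^j C(3,j)·C(16-1-7j, 2) = C(3,0)·C(15,2) - C(3,1)·C(8,2) = 1·105 - 3·28 = 21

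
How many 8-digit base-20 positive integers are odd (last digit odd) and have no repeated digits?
Last∈{1,3,5,7,9,11,13,15,17,19}. Last=0: 0. Last nonzero: 10×18×P(18,6) = 2405894400. Total = 2405894400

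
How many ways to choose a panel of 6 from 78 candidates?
C(78,6) = 78!/(6!×72!) = 256851595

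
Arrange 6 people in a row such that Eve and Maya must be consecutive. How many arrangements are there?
Treat the 2 as one block: (6-2+1)! × 2! = 120 × 2 = 240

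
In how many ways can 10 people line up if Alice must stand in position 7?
Fix one position: (10-1)! = 362880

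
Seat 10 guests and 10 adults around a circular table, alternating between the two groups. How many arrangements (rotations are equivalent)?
Fix one of the guests: (10-1)! ways for the remaining guests, × 10! ways for the adults = 362880 × 3628800 = 1316818944000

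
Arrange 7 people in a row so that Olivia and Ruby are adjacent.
Treat as block: (7-1)! × 2! = 720 × 2 = 1440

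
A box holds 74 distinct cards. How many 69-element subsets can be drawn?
C(74,69) = 74!/(69!×5!) = 16108764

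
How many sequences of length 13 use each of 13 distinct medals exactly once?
13! = 6227020800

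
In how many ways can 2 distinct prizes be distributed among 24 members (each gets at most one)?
P(24,2) = 24!/(24-2)! = 552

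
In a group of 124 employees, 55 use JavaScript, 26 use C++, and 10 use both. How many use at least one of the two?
|A∪B| = |A| + |B| - |A∩B| = 55 + 26 - 10 = 71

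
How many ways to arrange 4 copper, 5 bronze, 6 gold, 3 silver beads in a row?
18! / (4! × 5! × 6! × 3!) = 514594080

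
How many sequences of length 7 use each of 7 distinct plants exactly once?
7! = 5040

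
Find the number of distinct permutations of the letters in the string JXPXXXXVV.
9! / (1! × 5! × 1! × 2!) = 1512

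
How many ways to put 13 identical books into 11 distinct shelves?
C(13+11-1, 11-1) = C(23, 10) = 1144066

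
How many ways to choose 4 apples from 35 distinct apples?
C(35,4) = 35!/(4!×31!) = 52360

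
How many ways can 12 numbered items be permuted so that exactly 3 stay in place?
Choose the 3 fixed points C(12,3) = 220, derange the rest: !9 = Σ_{j=0}^{9} (-1)^j·9!/j! = 362880 - 362880 + 181440 - 60480 + 15120 - 3024 + 504 - 72 + 9 - 1 = 133496. Product = 220 × 133496 = 29369120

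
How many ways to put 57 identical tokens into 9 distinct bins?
C(57+9-1, 9-1) = C(65, 8) = 5047381560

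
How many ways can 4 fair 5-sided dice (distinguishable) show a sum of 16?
Coefficient of x^16 in (x + x² + ... + x^5)^4. By inclusion-exclusion on dice exceeding 5: Σ_j (-1)^j C(4,j)·C(16-1-5j, 3) = C(4,0)·C(15,3) - C(4,1)·C(10,3) + C(4,2)·C(5,3) = 1·455 - 4·120 + 6·10 = 35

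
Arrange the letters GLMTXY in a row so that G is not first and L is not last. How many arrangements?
By inclusion-exclusion: 6! - 2×(6-1)! + (6-2)! = 720 - 240 + 24 = 504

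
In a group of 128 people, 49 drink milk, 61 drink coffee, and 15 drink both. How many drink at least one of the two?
|A∪B| = |A| + |B| - |A∩B| = 49 + 61 - 15 = 95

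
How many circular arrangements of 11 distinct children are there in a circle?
Circular: fix one position, arrange the rest. (11-1)! = 3628800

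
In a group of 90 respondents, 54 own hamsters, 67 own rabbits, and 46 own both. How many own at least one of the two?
|A∪B| = |A| + |B| - |A∩B| = 54 + 67 - 46 = 75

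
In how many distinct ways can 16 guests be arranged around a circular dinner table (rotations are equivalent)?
Circular: fix one position, arrange the rest. (16-1)! = 1307674368000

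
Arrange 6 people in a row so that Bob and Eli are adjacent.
Treat as block: (6-1)! × 2! = 120 × 2 = 240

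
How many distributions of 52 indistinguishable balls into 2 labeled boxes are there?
C(52+2-1, 2-1) = C(53, 1) = 53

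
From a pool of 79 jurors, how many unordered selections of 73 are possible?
C(79,73) = 79!/(73!×6!) = 277962685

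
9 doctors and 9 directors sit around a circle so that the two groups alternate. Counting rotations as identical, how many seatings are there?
Fix one of the doctors: (9-1)! ways for the remaining doctors, × 9! ways for the directors = 40320 × 362880 = 14631321600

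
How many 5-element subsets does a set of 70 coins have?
C(70,5) = 70!/(5!×65!) = 12103014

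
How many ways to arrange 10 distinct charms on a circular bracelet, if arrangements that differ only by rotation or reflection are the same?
(10-1)!/2 = 362880/2 = 181440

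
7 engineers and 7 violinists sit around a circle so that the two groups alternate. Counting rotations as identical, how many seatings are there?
Fix one of the engineers: (7-1)! ways for the remaining engineers, × 7! ways for the violinists = 720 × 5040 = 3628800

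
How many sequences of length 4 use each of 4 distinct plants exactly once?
4! = 24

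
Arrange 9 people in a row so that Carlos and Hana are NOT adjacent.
Total - adjacent = 9! - (9-1)!×2 = 362880 - 80640 = 282240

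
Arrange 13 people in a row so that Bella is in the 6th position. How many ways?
Fix one position: (13-1)! = 479001600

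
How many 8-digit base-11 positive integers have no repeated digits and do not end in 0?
Last digit: 10 nonzero choices. First digit: 9 (nonzero, ≠last). Middle 6: P(9,6) = 60480. Total = 5443200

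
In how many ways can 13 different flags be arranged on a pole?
13! = 6227020800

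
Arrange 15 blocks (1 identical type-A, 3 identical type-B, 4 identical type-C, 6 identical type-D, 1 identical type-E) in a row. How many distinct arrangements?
15! / (1! × 3! × 4! × 6! × 1!) = 12612600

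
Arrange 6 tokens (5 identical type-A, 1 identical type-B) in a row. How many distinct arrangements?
6! / (5! × 1!) = 6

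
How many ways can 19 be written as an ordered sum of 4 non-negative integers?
C(19+4-1, 4-1) = C(22, 3) = 1540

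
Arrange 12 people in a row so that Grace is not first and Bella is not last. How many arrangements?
By inclusion-exclusion: 12! - 2×(12-1)! + (12-2)! = 479001600 - 79833600 + 3628800 = 402796800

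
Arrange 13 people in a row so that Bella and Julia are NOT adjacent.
Total - adjacent = 13! - (13-1)!×2 = 6227020800 - 958003200 = 5269017600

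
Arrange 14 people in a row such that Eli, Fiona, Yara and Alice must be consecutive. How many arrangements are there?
Treat the 4 as one block: (14-4+1)! × 4! = 39916800 × 24 = 958003200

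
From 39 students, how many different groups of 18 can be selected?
C(39,18) = 39!/(18!×21!) = 62359143990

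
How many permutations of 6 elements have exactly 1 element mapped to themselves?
Choose the 1 fixed point C(6,1) = 6, derange the rest: !5 = Σ_{j=0}^{5} (-1)^j·5!/j! = 120 - 120 + 60 - 20 + 5 - 1 = 44. Product = 6 × 44 = 264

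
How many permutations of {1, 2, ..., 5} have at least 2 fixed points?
Exactly j fixed points: C(5,j)·!(5-j); sum over j ≥ 2 (derangement numbers via !m = (m-1)·(!(m-1) + !(m-2)): !0..!3 = 1, 0, 1, 2). Σ_{j=2}^{5} C(5,j)·!(5-j) = C(5,2)·!3 + C(5,3)·!2 + C(5,4)·!1 + C(5,5)·!0 = 10·2 + 10·1 + 5·0 + 1·1 = 31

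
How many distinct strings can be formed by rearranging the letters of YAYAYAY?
7! / (3! × 4!) = 35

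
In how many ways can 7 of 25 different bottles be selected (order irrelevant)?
C(25,7) = 25!/(7!×18!) = 480700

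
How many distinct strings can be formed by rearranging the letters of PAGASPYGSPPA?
12! / (3! × 2! × 1! × 4! × 2!) = 831600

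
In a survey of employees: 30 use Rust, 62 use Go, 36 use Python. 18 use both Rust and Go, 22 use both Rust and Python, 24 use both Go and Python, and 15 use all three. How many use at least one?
|A∪B∪C| = 30+62+36-18-22-24+15 = 79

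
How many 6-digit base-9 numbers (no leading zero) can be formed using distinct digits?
First digit: 8 choices (nonzero). Then descending: 8 × 8 × 7 × 6 × 5 × 4 = 53760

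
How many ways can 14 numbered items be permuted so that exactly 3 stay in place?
Choose the 3 fixed points C(14,3) = 364, derange the rest: !11 = Σ_{j=0}^{11} (-1)^j·11!/j! = 39916800 - 39916800 + 19958400 - 6652800 + 1663200 - 332640 + 55440 - 7920 + 990 - 110 + 11 - 1 = 14684570. Product = 364 × 14684570 = 5345183480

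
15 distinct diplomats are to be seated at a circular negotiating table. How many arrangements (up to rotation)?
Circular: fix one position, arrange the rest. (15-1)! = 87178291200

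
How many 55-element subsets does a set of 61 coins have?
C(61,55) = 61!/(55!×6!) = 55525372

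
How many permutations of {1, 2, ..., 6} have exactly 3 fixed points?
Choose the 3 fixed points C(6,3) = 20, derange the rest: !3 = Σ_{j=0}^{3} (-1)^j·3!/j! = 6 - 6 + 3 - 1 = 2. Product = 20 × 2 = 40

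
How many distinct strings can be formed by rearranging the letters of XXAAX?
5! / (2! × 3!) = 10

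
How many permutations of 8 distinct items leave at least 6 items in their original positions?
Exactly j fixed points: C(8,j)·!(8-j); sum over j ≥ 6 (derangement numbers via !m = (m-1)·(!(m-1) + !(m-2)): !0..!2 = 1, 0, 1). Σ_{j=6}^{8} C(8,j)·!(8-j) = C(8,6)·!2 + C(8,7)·!1 + C(8,8)·!0 = 28·1 + 8·0 + 1·1 = 29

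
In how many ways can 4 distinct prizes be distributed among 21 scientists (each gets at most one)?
P(21,4) = 21!/(21-4)! = 143640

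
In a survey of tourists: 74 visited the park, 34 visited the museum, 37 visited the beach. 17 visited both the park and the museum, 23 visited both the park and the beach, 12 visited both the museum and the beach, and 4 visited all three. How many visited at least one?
|A∪B∪C| = 74+34+37-17-23-12+4 = 97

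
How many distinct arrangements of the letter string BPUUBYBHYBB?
11! / (2! × 2! × 5! × 1! × 1!) = 83160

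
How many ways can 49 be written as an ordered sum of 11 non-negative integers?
C(49+11-1, 11-1) = C(59, 10) = 62828356305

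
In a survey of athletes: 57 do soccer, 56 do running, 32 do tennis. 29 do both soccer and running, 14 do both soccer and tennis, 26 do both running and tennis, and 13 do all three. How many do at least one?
|A∪B∪C| = 57+56+32-29-14-26+13 = 89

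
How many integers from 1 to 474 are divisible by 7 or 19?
⌊474/7⌋ + ⌊474/19⌋ - ⌊474/133⌋ = 67 + 24 - 3 = 88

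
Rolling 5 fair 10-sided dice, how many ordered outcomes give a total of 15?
Coefficient of x^15 in (x + x² + ... + x^10)^5. By inclusion-exclusion on dice exceeding 10: Σ_j (-1)^j C(5,j)·C(15-1-10j, 4) = C(5,0)·C(14,4) - C(5,1)·C(4,4) = 1·1001 - 5·1 = 996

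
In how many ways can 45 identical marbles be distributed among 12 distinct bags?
C(45+12-1, 12-1) = C(56, 11) = 148902215280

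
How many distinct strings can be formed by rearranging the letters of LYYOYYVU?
8! / (1! × 1! × 4! × 1! × 1!) = 1680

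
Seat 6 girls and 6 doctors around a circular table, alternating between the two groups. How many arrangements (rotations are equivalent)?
Fix one of the girls: (6-1)! ways for the remaining girls, × 6! ways for the doctors = 120 × 720 = 86400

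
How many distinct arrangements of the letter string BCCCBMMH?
8! / (1! × 2! × 3! × 2!) = 1680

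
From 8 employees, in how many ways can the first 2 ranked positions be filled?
P(8,2) = 8!/(8-2)! = 56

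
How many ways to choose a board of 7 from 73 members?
C(73,7) = 73!/(7!×66!) = 1629348612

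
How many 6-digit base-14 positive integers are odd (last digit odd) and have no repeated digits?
Last∈{1,3,5,7,9,11,13}. Last=0: 0. Last nonzero: 7×12×P(12,4) = 997920. Total = 997920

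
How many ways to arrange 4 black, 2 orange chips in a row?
6! / (4! × 2!) = 15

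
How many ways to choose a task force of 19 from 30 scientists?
C(30,19) = 30!/(19!×11!) = 54627300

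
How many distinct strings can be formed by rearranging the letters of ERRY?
4! / (2! × 1! × 1!) = 12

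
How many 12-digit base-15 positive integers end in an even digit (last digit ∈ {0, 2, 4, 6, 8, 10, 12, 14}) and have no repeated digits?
Last∈{0,2,4,6,8,10,12,14}. Last=0: 14529715200. Last nonzero: 7×13×P(13,10) = 94443148800. Total = 108972864000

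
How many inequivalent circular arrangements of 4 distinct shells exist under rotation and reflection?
(4-1)!/2 = 6/2 = 3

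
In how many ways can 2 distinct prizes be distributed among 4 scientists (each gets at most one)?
P(4,2) = 4!/(4-2)! = 12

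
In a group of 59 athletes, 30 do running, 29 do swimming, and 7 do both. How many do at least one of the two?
|A∪B| = |A| + |B| - |A∩B| = 30 + 29 - 7 = 52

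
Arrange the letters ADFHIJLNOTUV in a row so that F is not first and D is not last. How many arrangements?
By inclusion-exclusion: 12! - 2×(12-1)! + (12-2)! = 479001600 - 79833600 + 3628800 = 402796800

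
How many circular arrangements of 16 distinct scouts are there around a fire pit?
Circular: fix one position, arrange the rest. (16-1)! = 1307674368000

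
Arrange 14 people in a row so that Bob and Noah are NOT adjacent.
Total - adjacent = 14! - (14-1)!×2 = 87178291200 - 12454041600 = 74724249600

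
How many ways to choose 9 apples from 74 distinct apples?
C(74,9) = 74!/(9!×65!) = 110524147514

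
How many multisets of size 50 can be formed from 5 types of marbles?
C(50+5-1, 5-1) = C(54, 4) = 316251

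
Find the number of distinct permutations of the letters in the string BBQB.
4! / (1! × 3!) = 4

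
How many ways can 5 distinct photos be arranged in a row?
5! = 120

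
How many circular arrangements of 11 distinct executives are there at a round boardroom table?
Circular: fix one position, arrange the rest. (11-1)! = 3628800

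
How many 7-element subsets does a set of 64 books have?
C(64,7) = 64!/(7!×57!) = 621216192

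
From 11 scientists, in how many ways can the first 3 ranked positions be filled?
P(11,3) = 11!/(11-3)! = 990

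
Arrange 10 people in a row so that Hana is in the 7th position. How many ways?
Fix one position: (10-1)! = 362880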